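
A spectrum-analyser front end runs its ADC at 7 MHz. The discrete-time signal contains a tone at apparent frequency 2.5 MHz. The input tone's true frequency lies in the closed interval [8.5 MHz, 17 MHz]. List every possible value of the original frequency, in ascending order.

9.5 MHz, 11.5 MHz, 16.5 MHz

Frequencies that alias to 2.5 MHz are k·fs ± 2.5 MHz for integer k ≥ 0.
k=0: 2.5 MHz.
k=1: 4.5 MHz, 9.5 MHz.
k=2: 11.5 MHz, 16.5 MHz.
k=3: 18.5 MHz, 23.5 MHz.
Within [8.5 MHz, 17 MHz]: 9.5 MHz, 11.5 MHz, 16.5 MHz.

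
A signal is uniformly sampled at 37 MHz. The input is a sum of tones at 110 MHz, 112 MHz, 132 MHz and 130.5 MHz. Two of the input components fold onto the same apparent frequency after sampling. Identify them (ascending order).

110 MHz, 112 MHz

fs/2 = 18.5 MHz.
110 MHz mod fs = 36 MHz.
36 MHz > fs/2 = 18.5 MHz, folds to fs − 36 MHz = 1 MHz.
112 MHz mod fs = 1 MHz.
1 MHz ≤ fs/2 = 18.5 MHz, appears at 1 MHz.
132 MHz mod fs = 21 MHz.
21 MHz > fs/2 = 18.5 MHz, folds to fs − 21 MHz = 16 MHz.
130.5 MHz mod fs = 19.5 MHz.
19.5 MHz > fs/2 = 18.5 MHz, folds to fs − 19.5 MHz = 17.5 MHz.
110 MHz and 112 MHz both map to 1 MHz.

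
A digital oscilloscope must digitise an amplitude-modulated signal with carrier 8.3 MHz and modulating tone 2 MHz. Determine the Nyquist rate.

20.6 MHz

AM sidebands sit at fc ± fm = 6.3 MHz and 10.3 MHz.
Highest-frequency component: 10.3 MHz.
Nyquist rate = 2 × 10.3 MHz = 20.6 MHz.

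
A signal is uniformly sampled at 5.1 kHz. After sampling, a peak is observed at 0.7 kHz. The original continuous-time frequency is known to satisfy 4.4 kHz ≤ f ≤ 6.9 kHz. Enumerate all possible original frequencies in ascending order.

Frequencies that alias to 0.7 kHz are k·fs ± 0.7 kHz for integer k ≥ 0.
k=0: 0.7 kHz.
k=1: 4.4 kHz, 5.8 kHz.
k=2: 9.5 kHz, 10.9 kHz.
Within [4.4 kHz, 6.9 kHz]: 4.4 kHz, 5.8 kHz.

4.4 kHz, 5.8 kHz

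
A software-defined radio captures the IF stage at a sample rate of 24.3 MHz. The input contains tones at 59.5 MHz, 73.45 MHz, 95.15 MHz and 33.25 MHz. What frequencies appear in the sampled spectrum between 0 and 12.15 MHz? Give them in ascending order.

fs/2 = 12.15 MHz.
59.5 MHz mod fs = 10.9 MHz.
10.9 MHz ≤ fs/2 = 12.15 MHz, appears at 10.9 MHz.
73.45 MHz mod fs = 0.55 MHz.
0.55 MHz ≤ fs/2 = 12.15 MHz, appears at 0.55 MHz.
95.15 MHz mod fs = 22.25 MHz.
22.25 MHz > fs/2 = 12.15 MHz, folds to fs − 22.25 MHz = 2.05 MHz.
33.25 MHz mod fs = 8.95 MHz.
8.95 MHz ≤ fs/2 = 12.15 MHz, appears at 8.95 MHz.
Distinct values: {0.55 MHz, 2.05 MHz, 8.95 MHz, 10.9 MHz}.

0.55 MHz, 2.05 MHz, 8.95 MHz, 10.9 MHz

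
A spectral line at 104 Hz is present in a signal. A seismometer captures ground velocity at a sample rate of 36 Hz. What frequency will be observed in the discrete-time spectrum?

104 Hz mod fs = 32 Hz.
32 Hz > fs/2 = 18 Hz, folds to fs − 32 Hz = 4 Hz.

4 Hz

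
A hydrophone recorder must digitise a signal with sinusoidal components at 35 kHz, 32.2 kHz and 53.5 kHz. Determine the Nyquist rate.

107 kHz

Highest-frequency component: 53.5 kHz.
Nyquist rate = 2 × 53.5 kHz = 107 kHz.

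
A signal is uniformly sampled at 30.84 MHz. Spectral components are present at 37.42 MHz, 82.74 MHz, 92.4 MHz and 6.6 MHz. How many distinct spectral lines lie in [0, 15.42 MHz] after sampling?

fs/2 = 15.42 MHz.
37.42 MHz mod fs = 6.58 MHz.
6.58 MHz ≤ fs/2 = 15.42 MHz, appears at 6.58 MHz.
82.74 MHz mod fs = 21.06 MHz.
21.06 MHz > fs/2 = 15.42 MHz, folds to fs − 21.06 MHz = 9.78 MHz.
92.4 MHz mod fs = 30.72 MHz.
30.72 MHz > fs/2 = 15.42 MHz, folds to fs − 30.72 MHz = 0.12 MHz.
6.6 MHz ≤ fs/2 = 15.42 MHz, passes unchanged.
Distinct values: {0.12 MHz, 6.58 MHz, 6.6 MHz, 9.78 MHz} → 4.

4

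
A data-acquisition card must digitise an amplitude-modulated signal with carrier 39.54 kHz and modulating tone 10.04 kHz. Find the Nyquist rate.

AM sidebands sit at fc ± fm = 29.5 kHz and 49.58 kHz.
Highest-frequency component: 49.58 kHz.
Nyquist rate = 2 × 49.58 kHz = 99.16 kHz.

99.16 kHz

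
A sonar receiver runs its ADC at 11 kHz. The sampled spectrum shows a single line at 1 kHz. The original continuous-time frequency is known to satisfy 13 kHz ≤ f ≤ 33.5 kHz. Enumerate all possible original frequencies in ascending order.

Frequencies that alias to 1 kHz are k·fs ± 1 kHz for integer k ≥ 0.
k=0: 1 kHz.
k=1: 10 kHz, 12 kHz.
k=2: 21 kHz, 23 kHz.
k=3: 32 kHz, 34 kHz.
k=4: 43 kHz, 45 kHz.
Within [13 kHz, 33.5 kHz]: 21 kHz, 23 kHz, 32 kHz.

21 kHz, 23 kHz, 32 kHz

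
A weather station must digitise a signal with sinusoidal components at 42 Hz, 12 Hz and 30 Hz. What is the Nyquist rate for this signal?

Highest-frequency component: 42 Hz.
Nyquist rate = 2 × 42 Hz = 84 Hz.

84 Hz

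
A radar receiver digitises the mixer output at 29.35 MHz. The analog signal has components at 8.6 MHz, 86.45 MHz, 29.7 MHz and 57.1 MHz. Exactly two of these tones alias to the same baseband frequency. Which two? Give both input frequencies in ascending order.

57.1 MHz, 86.45 MHz

fs/2 = 14.675 MHz.
8.6 MHz ≤ fs/2 = 14.675 MHz, passes unchanged.
86.45 MHz mod fs = 27.75 MHz.
27.75 MHz > fs/2 = 14.675 MHz, folds to fs − 27.75 MHz = 1.6 MHz.
29.7 MHz mod fs = 0.35 MHz.
0.35 MHz ≤ fs/2 = 14.675 MHz, appears at 0.35 MHz.
57.1 MHz mod fs = 27.75 MHz.
27.75 MHz > fs/2 = 14.675 MHz, folds to fs − 27.75 MHz = 1.6 MHz.
57.1 MHz and 86.45 MHz both map to 1.6 MHz.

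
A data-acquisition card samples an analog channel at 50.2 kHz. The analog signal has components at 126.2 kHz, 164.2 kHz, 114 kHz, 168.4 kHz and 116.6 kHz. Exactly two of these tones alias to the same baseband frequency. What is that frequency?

13.6 kHz

fs/2 = 25.1 kHz.
126.2 kHz mod fs = 25.8 kHz.
25.8 kHz > fs/2 = 25.1 kHz, folds to fs − 25.8 kHz = 24.4 kHz.
164.2 kHz mod fs = 13.6 kHz.
13.6 kHz ≤ fs/2 = 25.1 kHz, appears at 13.6 kHz.
114 kHz mod fs = 13.6 kHz.
13.6 kHz ≤ fs/2 = 25.1 kHz, appears at 13.6 kHz.
168.4 kHz mod fs = 17.8 kHz.
17.8 kHz ≤ fs/2 = 25.1 kHz, appears at 17.8 kHz.
116.6 kHz mod fs = 16.2 kHz.
16.2 kHz ≤ fs/2 = 25.1 kHz, appears at 16.2 kHz.
114 kHz and 164.2 kHz both map to 13.6 kHz.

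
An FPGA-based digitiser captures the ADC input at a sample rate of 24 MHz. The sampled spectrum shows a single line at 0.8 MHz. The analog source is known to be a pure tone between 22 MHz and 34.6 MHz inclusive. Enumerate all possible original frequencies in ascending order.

Frequencies that alias to 0.8 MHz are k·fs ± 0.8 MHz for integer k ≥ 0.
k=0: 0.8 MHz.
k=1: 23.2 MHz, 24.8 MHz.
k=2: 47.2 MHz, 48.8 MHz.
Within [22 MHz, 34.6 MHz]: 23.2 MHz, 24.8 MHz.

23.2 MHz, 24.8 MHz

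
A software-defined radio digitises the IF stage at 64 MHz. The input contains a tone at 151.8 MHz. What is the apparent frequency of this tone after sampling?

151.8 MHz mod fs = 23.8 MHz.
23.8 MHz ≤ fs/2 = 32 MHz, appears at 23.8 MHz.

23.8 MHz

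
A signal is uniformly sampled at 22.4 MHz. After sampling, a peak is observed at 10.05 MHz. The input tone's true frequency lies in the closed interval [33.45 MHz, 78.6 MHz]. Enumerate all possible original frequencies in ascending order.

34.75 MHz, 54.85 MHz, 57.15 MHz, 77.25 MHz

Frequencies that alias to 10.05 MHz are k·fs ± 10.05 MHz for integer k ≥ 0.
k=0: 10.05 MHz.
k=1: 12.35 MHz, 32.45 MHz.
k=2: 34.75 MHz, 54.85 MHz.
k=3: 57.15 MHz, 77.25 MHz.
k=4: 79.55 MHz, 99.65 MHz.
Within [33.45 MHz, 78.6 MHz]: 34.75 MHz, 54.85 MHz, 57.15 MHz, 77.25 MHz.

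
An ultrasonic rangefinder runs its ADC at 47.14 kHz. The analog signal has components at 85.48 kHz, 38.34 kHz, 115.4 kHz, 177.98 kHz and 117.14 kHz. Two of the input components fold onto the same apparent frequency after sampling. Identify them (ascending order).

38.34 kHz, 85.48 kHz

fs/2 = 23.57 kHz.
85.48 kHz mod fs = 38.34 kHz.
38.34 kHz > fs/2 = 23.57 kHz, folds to fs − 38.34 kHz = 8.8 kHz.
38.34 kHz > fs/2 = 23.57 kHz, folds to fs − 38.34 kHz = 8.8 kHz.
115.4 kHz mod fs = 21.12 kHz.
21.12 kHz ≤ fs/2 = 23.57 kHz, appears at 21.12 kHz.
177.98 kHz mod fs = 36.56 kHz.
36.56 kHz > fs/2 = 23.57 kHz, folds to fs − 36.56 kHz = 10.58 kHz.
117.14 kHz mod fs = 22.86 kHz.
22.86 kHz ≤ fs/2 = 23.57 kHz, appears at 22.86 kHz.
38.34 kHz and 85.48 kHz both map to 8.8 kHz.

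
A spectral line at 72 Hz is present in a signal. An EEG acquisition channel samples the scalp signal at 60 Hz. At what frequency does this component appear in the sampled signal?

12 Hz

72 Hz mod fs = 12 Hz.
12 Hz ≤ fs/2 = 30 Hz, appears at 12 Hz.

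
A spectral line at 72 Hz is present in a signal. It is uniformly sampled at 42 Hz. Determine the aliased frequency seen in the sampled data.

72 Hz mod fs = 30 Hz.
30 Hz > fs/2 = 21 Hz, folds to fs − 30 Hz = 12 Hz.

12 Hz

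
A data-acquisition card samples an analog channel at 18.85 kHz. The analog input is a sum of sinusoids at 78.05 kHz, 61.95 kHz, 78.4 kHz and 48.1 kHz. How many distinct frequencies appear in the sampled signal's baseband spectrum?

fs/2 = 9.425 kHz.
78.05 kHz mod fs = 2.65 kHz.
2.65 kHz ≤ fs/2 = 9.425 kHz, appears at 2.65 kHz.
61.95 kHz mod fs = 5.4 kHz.
5.4 kHz ≤ fs/2 = 9.425 kHz, appears at 5.4 kHz.
78.4 kHz mod fs = 3 kHz.
3 kHz ≤ fs/2 = 9.425 kHz, appears at 3 kHz.
48.1 kHz mod fs = 10.4 kHz.
10.4 kHz > fs/2 = 9.425 kHz, folds to fs − 10.4 kHz = 8.45 kHz.
Distinct values: {2.65 kHz, 3 kHz, 5.4 kHz, 8.45 kHz} → 4.

4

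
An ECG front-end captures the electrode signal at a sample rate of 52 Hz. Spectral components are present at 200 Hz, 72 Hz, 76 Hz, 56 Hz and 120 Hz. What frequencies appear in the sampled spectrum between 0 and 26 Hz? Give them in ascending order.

fs/2 = 26 Hz.
200 Hz mod fs = 44 Hz.
44 Hz > fs/2 = 26 Hz, folds to fs − 44 Hz = 8 Hz.
72 Hz mod fs = 20 Hz.
20 Hz ≤ fs/2 = 26 Hz, appears at 20 Hz.
76 Hz mod fs = 24 Hz.
24 Hz ≤ fs/2 = 26 Hz, appears at 24 Hz.
56 Hz mod fs = 4 Hz.
4 Hz ≤ fs/2 = 26 Hz, appears at 4 Hz.
120 Hz mod fs = 16 Hz.
16 Hz ≤ fs/2 = 26 Hz, appears at 16 Hz.
Distinct values: {4 Hz, 8 Hz, 16 Hz, 20 Hz, 24 Hz}.

4 Hz, 8 Hz, 16 Hz, 20 Hz, 24 Hz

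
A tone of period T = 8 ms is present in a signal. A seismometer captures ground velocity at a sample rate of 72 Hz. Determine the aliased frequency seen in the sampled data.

19 Hz

T = 8 ms → f = 1/T = 125 Hz.
125 Hz mod fs = 53 Hz.
53 Hz > fs/2 = 36 Hz, folds to fs − 53 Hz = 19 Hz.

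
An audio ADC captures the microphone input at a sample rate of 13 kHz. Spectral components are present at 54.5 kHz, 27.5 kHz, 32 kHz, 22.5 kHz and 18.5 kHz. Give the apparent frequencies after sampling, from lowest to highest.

fs/2 = 6.5 kHz.
54.5 kHz mod fs = 2.5 kHz.
2.5 kHz ≤ fs/2 = 6.5 kHz, appears at 2.5 kHz.
27.5 kHz mod fs = 1.5 kHz.
1.5 kHz ≤ fs/2 = 6.5 kHz, appears at 1.5 kHz.
32 kHz mod fs = 6 kHz.
6 kHz ≤ fs/2 = 6.5 kHz, appears at 6 kHz.
22.5 kHz mod fs = 9.5 kHz.
9.5 kHz > fs/2 = 6.5 kHz, folds to fs − 9.5 kHz = 3.5 kHz.
18.5 kHz mod fs = 5.5 kHz.
5.5 kHz ≤ fs/2 = 6.5 kHz, appears at 5.5 kHz.
Distinct values: {1.5 kHz, 2.5 kHz, 3.5 kHz, 5.5 kHz, 6 kHz}.

1.5 kHz, 2.5 kHz, 3.5 kHz, 5.5 kHz, 6 kHz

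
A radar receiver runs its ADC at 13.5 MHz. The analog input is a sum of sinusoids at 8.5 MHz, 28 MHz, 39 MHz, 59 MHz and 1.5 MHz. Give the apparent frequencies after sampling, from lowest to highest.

fs/2 = 6.75 MHz.
8.5 MHz > fs/2 = 6.75 MHz, folds to fs − 8.5 MHz = 5 MHz.
28 MHz mod fs = 1 MHz.
1 MHz ≤ fs/2 = 6.75 MHz, appears at 1 MHz.
39 MHz mod fs = 12 MHz.
12 MHz > fs/2 = 6.75 MHz, folds to fs − 12 MHz = 1.5 MHz.
59 MHz mod fs = 5 MHz.
5 MHz ≤ fs/2 = 6.75 MHz, appears at 5 MHz.
1.5 MHz ≤ fs/2 = 6.75 MHz, passes unchanged.
Distinct values: {1 MHz, 1.5 MHz, 5 MHz}.

1 MHz, 1.5 MHz, 5 MHz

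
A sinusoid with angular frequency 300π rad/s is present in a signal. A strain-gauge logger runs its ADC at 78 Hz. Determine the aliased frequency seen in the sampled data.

ω = 300π rad/s → f = ω/(2π) = 150 Hz.
150 Hz mod fs = 72 Hz.
72 Hz > fs/2 = 39 Hz, folds to fs − 72 Hz = 6 Hz.

6 Hz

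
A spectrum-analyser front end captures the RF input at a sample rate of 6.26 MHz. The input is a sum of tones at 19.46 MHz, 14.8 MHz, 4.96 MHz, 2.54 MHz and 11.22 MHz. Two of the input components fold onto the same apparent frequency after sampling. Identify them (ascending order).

fs/2 = 3.13 MHz.
19.46 MHz mod fs = 0.68 MHz.
0.68 MHz ≤ fs/2 = 3.13 MHz, appears at 0.68 MHz.
14.8 MHz mod fs = 2.28 MHz.
2.28 MHz ≤ fs/2 = 3.13 MHz, appears at 2.28 MHz.
4.96 MHz > fs/2 = 3.13 MHz, folds to fs − 4.96 MHz = 1.3 MHz.
2.54 MHz ≤ fs/2 = 3.13 MHz, passes unchanged.
11.22 MHz mod fs = 4.96 MHz.
4.96 MHz > fs/2 = 3.13 MHz, folds to fs − 4.96 MHz = 1.3 MHz.
4.96 MHz and 11.22 MHz both map to 1.3 MHz.

4.96 MHz, 11.22 MHz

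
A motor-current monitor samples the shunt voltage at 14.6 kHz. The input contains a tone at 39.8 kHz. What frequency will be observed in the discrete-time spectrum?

39.8 kHz mod fs = 10.6 kHz.
10.6 kHz > fs/2 = 7.3 kHz, folds to fs − 10.6 kHz = 4 kHz.

4 kHz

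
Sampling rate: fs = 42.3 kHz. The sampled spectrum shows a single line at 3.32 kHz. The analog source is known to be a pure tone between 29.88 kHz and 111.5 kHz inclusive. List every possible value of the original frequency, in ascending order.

Frequencies that alias to 3.32 kHz are k·fs ± 3.32 kHz for integer k ≥ 0.
k=0: 3.32 kHz.
k=1: 38.98 kHz, 45.62 kHz.
k=2: 81.28 kHz, 87.92 kHz.
k=3: 123.58 kHz, 130.22 kHz.
Within [29.88 kHz, 111.5 kHz]: 38.98 kHz, 45.62 kHz, 81.28 kHz, 87.92 kHz.

38.98 kHz, 45.62 kHz, 81.28 kHz, 87.92 kHz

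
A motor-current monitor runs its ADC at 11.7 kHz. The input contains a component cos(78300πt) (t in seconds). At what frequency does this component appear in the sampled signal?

ω = 78300π rad/s → f = ω/(2π) = 39150 Hz = 39.15 kHz.
39.15 kHz mod fs = 4.05 kHz.
4.05 kHz ≤ fs/2 = 5.85 kHz, appears at 4.05 kHz.

4.05 kHz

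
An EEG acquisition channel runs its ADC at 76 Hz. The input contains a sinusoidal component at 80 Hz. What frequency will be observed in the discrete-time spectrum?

80 Hz mod fs = 4 Hz.
4 Hz ≤ fs/2 = 38 Hz, appears at 4 Hz.

4 Hz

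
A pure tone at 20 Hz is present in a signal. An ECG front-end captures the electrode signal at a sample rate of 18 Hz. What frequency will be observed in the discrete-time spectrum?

2 Hz

20 Hz mod fs = 2 Hz.
2 Hz ≤ fs/2 = 9 Hz, appears at 2 Hz.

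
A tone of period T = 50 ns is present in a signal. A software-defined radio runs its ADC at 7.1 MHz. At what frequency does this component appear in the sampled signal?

1.3 MHz

T = 50 ns → f = 1/T = 20 MHz.
20 MHz mod fs = 5.8 MHz.
5.8 MHz > fs/2 = 3.55 MHz, folds to fs − 5.8 MHz = 1.3 MHz.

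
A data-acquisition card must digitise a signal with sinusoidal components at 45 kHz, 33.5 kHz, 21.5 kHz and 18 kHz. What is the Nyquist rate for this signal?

90 kHz

Highest-frequency component: 45 kHz.
Nyquist rate = 2 × 45 kHz = 90 kHz.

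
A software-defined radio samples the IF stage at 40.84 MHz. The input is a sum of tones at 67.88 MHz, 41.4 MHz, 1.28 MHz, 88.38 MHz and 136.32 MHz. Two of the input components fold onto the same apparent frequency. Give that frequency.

13.8 MHz

fs/2 = 20.42 MHz.
67.88 MHz mod fs = 27.04 MHz.
27.04 MHz > fs/2 = 20.42 MHz, folds to fs − 27.04 MHz = 13.8 MHz.
41.4 MHz mod fs = 0.56 MHz.
0.56 MHz ≤ fs/2 = 20.42 MHz, appears at 0.56 MHz.
1.28 MHz ≤ fs/2 = 20.42 MHz, passes unchanged.
88.38 MHz mod fs = 6.7 MHz.
6.7 MHz ≤ fs/2 = 20.42 MHz, appears at 6.7 MHz.
136.32 MHz mod fs = 13.8 MHz.
13.8 MHz ≤ fs/2 = 20.42 MHz, appears at 13.8 MHz.
67.88 MHz and 136.32 MHz both map to 13.8 MHz.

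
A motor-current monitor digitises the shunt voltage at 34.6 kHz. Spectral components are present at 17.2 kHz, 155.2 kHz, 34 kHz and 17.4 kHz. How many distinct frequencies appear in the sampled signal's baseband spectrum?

3

fs/2 = 17.3 kHz.
17.2 kHz ≤ fs/2 = 17.3 kHz, passes unchanged.
155.2 kHz mod fs = 16.8 kHz.
16.8 kHz ≤ fs/2 = 17.3 kHz, appears at 16.8 kHz.
34 kHz > fs/2 = 17.3 kHz, folds to fs − 34 kHz = 0.6 kHz.
17.4 kHz > fs/2 = 17.3 kHz, folds to fs − 17.4 kHz = 17.2 kHz.
Distinct values: {0.6 kHz, 16.8 kHz, 17.2 kHz} → 3.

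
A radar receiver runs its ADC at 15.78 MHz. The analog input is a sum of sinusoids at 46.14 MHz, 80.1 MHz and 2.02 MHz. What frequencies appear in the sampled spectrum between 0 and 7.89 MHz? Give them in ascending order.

fs/2 = 7.89 MHz.
46.14 MHz mod fs = 14.58 MHz.
14.58 MHz > fs/2 = 7.89 MHz, folds to fs − 14.58 MHz = 1.2 MHz.
80.1 MHz mod fs = 1.2 MHz.
1.2 MHz ≤ fs/2 = 7.89 MHz, appears at 1.2 MHz.
2.02 MHz ≤ fs/2 = 7.89 MHz, passes unchanged.
Distinct values: {1.2 MHz, 2.02 MHz}.

1.2 MHz, 2.02 MHz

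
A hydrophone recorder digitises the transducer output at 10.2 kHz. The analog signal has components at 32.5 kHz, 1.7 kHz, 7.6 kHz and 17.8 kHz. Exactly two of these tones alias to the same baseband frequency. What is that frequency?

2.6 kHz

fs/2 = 5.1 kHz.
32.5 kHz mod fs = 1.9 kHz.
1.9 kHz ≤ fs/2 = 5.1 kHz, appears at 1.9 kHz.
1.7 kHz ≤ fs/2 = 5.1 kHz, passes unchanged.
7.6 kHz > fs/2 = 5.1 kHz, folds to fs − 7.6 kHz = 2.6 kHz.
17.8 kHz mod fs = 7.6 kHz.
7.6 kHz > fs/2 = 5.1 kHz, folds to fs − 7.6 kHz = 2.6 kHz.
7.6 kHz and 17.8 kHz both map to 2.6 kHz.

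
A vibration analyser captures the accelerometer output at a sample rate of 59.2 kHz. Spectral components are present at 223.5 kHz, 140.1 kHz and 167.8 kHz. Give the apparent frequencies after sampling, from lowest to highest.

fs/2 = 29.6 kHz.
223.5 kHz mod fs = 45.9 kHz.
45.9 kHz > fs/2 = 29.6 kHz, folds to fs − 45.9 kHz = 13.3 kHz.
140.1 kHz mod fs = 21.7 kHz.
21.7 kHz ≤ fs/2 = 29.6 kHz, appears at 21.7 kHz.
167.8 kHz mod fs = 49.4 kHz.
49.4 kHz > fs/2 = 29.6 kHz, folds to fs − 49.4 kHz = 9.8 kHz.
Distinct values: {9.8 kHz, 13.3 kHz, 21.7 kHz}.

9.8 kHz, 13.3 kHz, 21.7 kHz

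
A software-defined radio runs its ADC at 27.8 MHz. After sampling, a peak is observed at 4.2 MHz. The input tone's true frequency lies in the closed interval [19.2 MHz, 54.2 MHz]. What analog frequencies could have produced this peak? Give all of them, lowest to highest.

Frequencies that alias to 4.2 MHz are k·fs ± 4.2 MHz for integer k ≥ 0.
k=0: 4.2 MHz.
k=1: 23.6 MHz, 32 MHz.
k=2: 51.4 MHz, 59.8 MHz.
k=3: 79.2 MHz, 87.6 MHz.
Within [19.2 MHz, 54.2 MHz]: 23.6 MHz, 32 MHz, 51.4 MHz.

23.6 MHz, 32 MHz, 51.4 MHz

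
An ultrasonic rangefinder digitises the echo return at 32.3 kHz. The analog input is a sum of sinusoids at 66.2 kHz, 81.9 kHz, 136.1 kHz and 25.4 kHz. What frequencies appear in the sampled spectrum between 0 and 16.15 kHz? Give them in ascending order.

1.6 kHz, 6.9 kHz, 15 kHz

fs/2 = 16.15 kHz.
66.2 kHz mod fs = 1.6 kHz.
1.6 kHz ≤ fs/2 = 16.15 kHz, appears at 1.6 kHz.
81.9 kHz mod fs = 17.3 kHz.
17.3 kHz > fs/2 = 16.15 kHz, folds to fs − 17.3 kHz = 15 kHz.
136.1 kHz mod fs = 6.9 kHz.
6.9 kHz ≤ fs/2 = 16.15 kHz, appears at 6.9 kHz.
25.4 kHz > fs/2 = 16.15 kHz, folds to fs − 25.4 kHz = 6.9 kHz.
Distinct values: {1.6 kHz, 6.9 kHz, 15 kHz}.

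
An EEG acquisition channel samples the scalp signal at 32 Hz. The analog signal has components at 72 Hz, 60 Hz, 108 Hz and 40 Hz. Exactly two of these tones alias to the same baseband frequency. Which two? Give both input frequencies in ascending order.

40 Hz, 72 Hz

fs/2 = 16 Hz.
72 Hz mod fs = 8 Hz.
8 Hz ≤ fs/2 = 16 Hz, appears at 8 Hz.
60 Hz mod fs = 28 Hz.
28 Hz > fs/2 = 16 Hz, folds to fs − 28 Hz = 4 Hz.
108 Hz mod fs = 12 Hz.
12 Hz ≤ fs/2 = 16 Hz, appears at 12 Hz.
40 Hz mod fs = 8 Hz.
8 Hz ≤ fs/2 = 16 Hz, appears at 8 Hz.
40 Hz and 72 Hz both map to 8 Hz.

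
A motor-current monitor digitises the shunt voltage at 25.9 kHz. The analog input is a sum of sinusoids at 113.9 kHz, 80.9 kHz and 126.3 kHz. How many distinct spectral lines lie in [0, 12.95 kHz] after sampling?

2

fs/2 = 12.95 kHz.
113.9 kHz mod fs = 10.3 kHz.
10.3 kHz ≤ fs/2 = 12.95 kHz, appears at 10.3 kHz.
80.9 kHz mod fs = 3.2 kHz.
3.2 kHz ≤ fs/2 = 12.95 kHz, appears at 3.2 kHz.
126.3 kHz mod fs = 22.7 kHz.
22.7 kHz > fs/2 = 12.95 kHz, folds to fs − 22.7 kHz = 3.2 kHz.
Distinct values: {3.2 kHz, 10.3 kHz} → 2.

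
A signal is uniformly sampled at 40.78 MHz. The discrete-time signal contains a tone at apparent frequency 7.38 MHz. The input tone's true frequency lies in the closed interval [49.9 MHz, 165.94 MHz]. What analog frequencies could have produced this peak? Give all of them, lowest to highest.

74.18 MHz, 88.94 MHz, 114.96 MHz, 129.72 MHz, 155.74 MHz

Frequencies that alias to 7.38 MHz are k·fs ± 7.38 MHz for integer k ≥ 0.
k=0: 7.38 MHz.
k=1: 33.4 MHz, 48.16 MHz.
k=2: 74.18 MHz, 88.94 MHz.
k=3: 114.96 MHz, 129.72 MHz.
k=4: 155.74 MHz, 170.5 MHz.
k=5: 196.52 MHz, 211.28 MHz.
Within [49.9 MHz, 165.94 MHz]: 74.18 MHz, 88.94 MHz, 114.96 MHz, 129.72 MHz, 155.74 MHz.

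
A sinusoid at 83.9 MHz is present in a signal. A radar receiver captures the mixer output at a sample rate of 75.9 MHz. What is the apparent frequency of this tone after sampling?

83.9 MHz mod fs = 8 MHz.
8 MHz ≤ fs/2 = 37.95 MHz, appears at 8 MHz.

8 MHz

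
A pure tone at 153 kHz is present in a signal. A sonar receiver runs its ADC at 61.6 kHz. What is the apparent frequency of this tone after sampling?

153 kHz mod fs = 29.8 kHz.
29.8 kHz ≤ fs/2 = 30.8 kHz, appears at 29.8 kHz.

29.8 kHz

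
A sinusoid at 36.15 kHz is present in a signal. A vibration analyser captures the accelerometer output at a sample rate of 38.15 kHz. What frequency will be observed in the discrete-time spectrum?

2 kHz

36.15 kHz > fs/2 = 19.075 kHz, folds to fs − 36.15 kHz = 2 kHz.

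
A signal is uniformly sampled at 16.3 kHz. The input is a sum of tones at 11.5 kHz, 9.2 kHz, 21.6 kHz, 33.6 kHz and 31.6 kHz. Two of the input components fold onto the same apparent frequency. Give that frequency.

fs/2 = 8.15 kHz.
11.5 kHz > fs/2 = 8.15 kHz, folds to fs − 11.5 kHz = 4.8 kHz.
9.2 kHz > fs/2 = 8.15 kHz, folds to fs − 9.2 kHz = 7.1 kHz.
21.6 kHz mod fs = 5.3 kHz.
5.3 kHz ≤ fs/2 = 8.15 kHz, appears at 5.3 kHz.
33.6 kHz mod fs = 1 kHz.
1 kHz ≤ fs/2 = 8.15 kHz, appears at 1 kHz.
31.6 kHz mod fs = 15.3 kHz.
15.3 kHz > fs/2 = 8.15 kHz, folds to fs − 15.3 kHz = 1 kHz.
31.6 kHz and 33.6 kHz both map to 1 kHz.

1 kHz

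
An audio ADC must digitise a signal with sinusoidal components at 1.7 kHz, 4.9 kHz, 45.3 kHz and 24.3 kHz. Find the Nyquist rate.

90.6 kHz

Highest-frequency component: 45.3 kHz.
Nyquist rate = 2 × 45.3 kHz = 90.6 kHz.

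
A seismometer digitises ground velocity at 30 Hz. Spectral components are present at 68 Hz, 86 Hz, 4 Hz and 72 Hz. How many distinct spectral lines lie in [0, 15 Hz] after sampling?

fs/2 = 15 Hz.
68 Hz mod fs = 8 Hz.
8 Hz ≤ fs/2 = 15 Hz, appears at 8 Hz.
86 Hz mod fs = 26 Hz.
26 Hz > fs/2 = 15 Hz, folds to fs − 26 Hz = 4 Hz.
4 Hz ≤ fs/2 = 15 Hz, passes unchanged.
72 Hz mod fs = 12 Hz.
12 Hz ≤ fs/2 = 15 Hz, appears at 12 Hz.
Distinct values: {4 Hz, 8 Hz, 12 Hz} → 3.

3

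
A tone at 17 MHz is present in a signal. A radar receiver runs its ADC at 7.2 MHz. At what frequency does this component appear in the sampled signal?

17 MHz mod fs = 2.6 MHz.
2.6 MHz ≤ fs/2 = 3.6 MHz, appears at 2.6 MHz.

2.6 MHz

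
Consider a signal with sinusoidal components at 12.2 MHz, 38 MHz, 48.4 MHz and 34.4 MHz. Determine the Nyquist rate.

Highest-frequency component: 48.4 MHz.
Nyquist rate = 2 × 48.4 MHz = 96.8 MHz.

96.8 MHz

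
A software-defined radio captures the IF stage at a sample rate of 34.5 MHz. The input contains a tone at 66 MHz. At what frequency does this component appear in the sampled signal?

3 MHz

66 MHz mod fs = 31.5 MHz.
31.5 MHz > fs/2 = 17.25 MHz, folds to fs − 31.5 MHz = 3 MHz.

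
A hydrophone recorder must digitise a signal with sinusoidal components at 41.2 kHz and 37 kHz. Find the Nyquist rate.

82.4 kHz

Highest-frequency component: 41.2 kHz.
Nyquist rate = 2 × 41.2 kHz = 82.4 kHz.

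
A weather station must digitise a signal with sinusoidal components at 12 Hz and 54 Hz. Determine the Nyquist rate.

108 Hz

Highest-frequency component: 54 Hz.
Nyquist rate = 2 × 54 Hz = 108 Hz.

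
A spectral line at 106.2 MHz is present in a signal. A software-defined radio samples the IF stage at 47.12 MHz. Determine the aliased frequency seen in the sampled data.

106.2 MHz mod fs = 11.96 MHz.
11.96 MHz ≤ fs/2 = 23.56 MHz, appears at 11.96 MHz.

11.96 MHz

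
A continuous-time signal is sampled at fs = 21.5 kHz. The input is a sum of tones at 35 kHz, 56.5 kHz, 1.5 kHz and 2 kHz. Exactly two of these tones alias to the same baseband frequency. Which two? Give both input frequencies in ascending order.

35 kHz, 56.5 kHz

fs/2 = 10.75 kHz.
35 kHz mod fs = 13.5 kHz.
13.5 kHz > fs/2 = 10.75 kHz, folds to fs − 13.5 kHz = 8 kHz.
56.5 kHz mod fs = 13.5 kHz.
13.5 kHz > fs/2 = 10.75 kHz, folds to fs − 13.5 kHz = 8 kHz.
1.5 kHz ≤ fs/2 = 10.75 kHz, passes unchanged.
2 kHz ≤ fs/2 = 10.75 kHz, passes unchanged.
35 kHz and 56.5 kHz both map to 8 kHz.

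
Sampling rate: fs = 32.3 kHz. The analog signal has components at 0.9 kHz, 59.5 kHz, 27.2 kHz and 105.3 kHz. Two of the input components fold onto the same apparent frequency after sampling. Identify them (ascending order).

fs/2 = 16.15 kHz.
0.9 kHz ≤ fs/2 = 16.15 kHz, passes unchanged.
59.5 kHz mod fs = 27.2 kHz.
27.2 kHz > fs/2 = 16.15 kHz, folds to fs − 27.2 kHz = 5.1 kHz.
27.2 kHz > fs/2 = 16.15 kHz, folds to fs − 27.2 kHz = 5.1 kHz.
105.3 kHz mod fs = 8.4 kHz.
8.4 kHz ≤ fs/2 = 16.15 kHz, appears at 8.4 kHz.
27.2 kHz and 59.5 kHz both map to 5.1 kHz.

27.2 kHz, 59.5 kHz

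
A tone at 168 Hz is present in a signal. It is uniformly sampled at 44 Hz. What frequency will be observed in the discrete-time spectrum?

8 Hz

168 Hz mod fs = 36 Hz.
36 Hz > fs/2 = 22 Hz, folds to fs − 36 Hz = 8 Hz.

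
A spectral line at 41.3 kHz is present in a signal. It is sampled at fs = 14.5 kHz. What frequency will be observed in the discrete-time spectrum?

41.3 kHz mod fs = 12.3 kHz.
12.3 kHz > fs/2 = 7.25 kHz, folds to fs − 12.3 kHz = 2.2 kHz.

2.2 kHz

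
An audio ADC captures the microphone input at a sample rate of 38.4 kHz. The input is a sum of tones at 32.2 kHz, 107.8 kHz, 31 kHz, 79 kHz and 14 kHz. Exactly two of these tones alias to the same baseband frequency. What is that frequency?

7.4 kHz

fs/2 = 19.2 kHz.
32.2 kHz > fs/2 = 19.2 kHz, folds to fs − 32.2 kHz = 6.2 kHz.
107.8 kHz mod fs = 31 kHz.
31 kHz > fs/2 = 19.2 kHz, folds to fs − 31 kHz = 7.4 kHz.
31 kHz > fs/2 = 19.2 kHz, folds to fs − 31 kHz = 7.4 kHz.
79 kHz mod fs = 2.2 kHz.
2.2 kHz ≤ fs/2 = 19.2 kHz, appears at 2.2 kHz.
14 kHz ≤ fs/2 = 19.2 kHz, passes unchanged.
31 kHz and 107.8 kHz both map to 7.4 kHz.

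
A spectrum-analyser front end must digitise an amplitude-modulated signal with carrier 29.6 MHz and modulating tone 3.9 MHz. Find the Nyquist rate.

AM sidebands sit at fc ± fm = 25.7 MHz and 33.5 MHz.
Highest-frequency component: 33.5 MHz.
Nyquist rate = 2 × 33.5 MHz = 67 MHz.

67 MHz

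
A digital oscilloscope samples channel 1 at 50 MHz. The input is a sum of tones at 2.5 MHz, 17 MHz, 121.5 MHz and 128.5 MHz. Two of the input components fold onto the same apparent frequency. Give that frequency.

fs/2 = 25 MHz.
2.5 MHz ≤ fs/2 = 25 MHz, passes unchanged.
17 MHz ≤ fs/2 = 25 MHz, passes unchanged.
121.5 MHz mod fs = 21.5 MHz.
21.5 MHz ≤ fs/2 = 25 MHz, appears at 21.5 MHz.
128.5 MHz mod fs = 28.5 MHz.
28.5 MHz > fs/2 = 25 MHz, folds to fs − 28.5 MHz = 21.5 MHz.
121.5 MHz and 128.5 MHz both map to 21.5 MHz.

21.5 MHz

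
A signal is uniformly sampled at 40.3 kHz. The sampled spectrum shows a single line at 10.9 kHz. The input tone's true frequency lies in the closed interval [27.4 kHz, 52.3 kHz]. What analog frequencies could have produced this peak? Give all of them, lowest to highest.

Frequencies that alias to 10.9 kHz are k·fs ± 10.9 kHz for integer k ≥ 0.
k=0: 10.9 kHz.
k=1: 29.4 kHz, 51.2 kHz.
k=2: 69.7 kHz, 91.5 kHz.
Within [27.4 kHz, 52.3 kHz]: 29.4 kHz, 51.2 kHz.

29.4 kHz, 51.2 kHz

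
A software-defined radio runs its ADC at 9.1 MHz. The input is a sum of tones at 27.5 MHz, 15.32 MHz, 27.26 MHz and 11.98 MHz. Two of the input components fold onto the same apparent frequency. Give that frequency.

2.88 MHz

fs/2 = 4.55 MHz.
27.5 MHz mod fs = 0.2 MHz.
0.2 MHz ≤ fs/2 = 4.55 MHz, appears at 0.2 MHz.
15.32 MHz mod fs = 6.22 MHz.
6.22 MHz > fs/2 = 4.55 MHz, folds to fs − 6.22 MHz = 2.88 MHz.
27.26 MHz mod fs = 9.06 MHz.
9.06 MHz > fs/2 = 4.55 MHz, folds to fs − 9.06 MHz = 0.04 MHz.
11.98 MHz mod fs = 2.88 MHz.
2.88 MHz ≤ fs/2 = 4.55 MHz, appears at 2.88 MHz.
11.98 MHz and 15.32 MHz both map to 2.88 MHz.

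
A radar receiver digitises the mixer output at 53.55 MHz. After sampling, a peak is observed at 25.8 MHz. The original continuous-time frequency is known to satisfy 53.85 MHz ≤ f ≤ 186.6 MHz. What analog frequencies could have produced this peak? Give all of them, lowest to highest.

Frequencies that alias to 25.8 MHz are k·fs ± 25.8 MHz for integer k ≥ 0.
k=0: 25.8 MHz.
k=1: 27.75 MHz, 79.35 MHz.
k=2: 81.3 MHz, 132.9 MHz.
k=3: 134.85 MHz, 186.45 MHz.
k=4: 188.4 MHz, 240 MHz.
Within [53.85 MHz, 186.6 MHz]: 79.35 MHz, 81.3 MHz, 132.9 MHz, 134.85 MHz, 186.45 MHz.

79.35 MHz, 81.3 MHz, 132.9 MHz, 134.85 MHz, 186.45 MHz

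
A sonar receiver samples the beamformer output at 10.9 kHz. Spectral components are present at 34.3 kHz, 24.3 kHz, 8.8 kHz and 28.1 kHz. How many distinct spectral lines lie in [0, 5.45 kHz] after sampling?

4

fs/2 = 5.45 kHz.
34.3 kHz mod fs = 1.6 kHz.
1.6 kHz ≤ fs/2 = 5.45 kHz, appears at 1.6 kHz.
24.3 kHz mod fs = 2.5 kHz.
2.5 kHz ≤ fs/2 = 5.45 kHz, appears at 2.5 kHz.
8.8 kHz > fs/2 = 5.45 kHz, folds to fs − 8.8 kHz = 2.1 kHz.
28.1 kHz mod fs = 6.3 kHz.
6.3 kHz > fs/2 = 5.45 kHz, folds to fs − 6.3 kHz = 4.6 kHz.
Distinct values: {1.6 kHz, 2.1 kHz, 2.5 kHz, 4.6 kHz} → 4.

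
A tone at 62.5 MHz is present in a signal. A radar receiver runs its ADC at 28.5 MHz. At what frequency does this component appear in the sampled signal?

5.5 MHz

62.5 MHz mod fs = 5.5 MHz.
5.5 MHz ≤ fs/2 = 14.25 MHz, appears at 5.5 MHz.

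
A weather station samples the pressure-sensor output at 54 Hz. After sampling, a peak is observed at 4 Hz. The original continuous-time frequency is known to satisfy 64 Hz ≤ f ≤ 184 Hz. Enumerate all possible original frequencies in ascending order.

104 Hz, 112 Hz, 158 Hz, 166 Hz

Frequencies that alias to 4 Hz are k·fs ± 4 Hz for integer k ≥ 0.
k=0: 4 Hz.
k=1: 50 Hz, 58 Hz.
k=2: 104 Hz, 112 Hz.
k=3: 158 Hz, 166 Hz.
k=4: 212 Hz, 220 Hz.
Within [64 Hz, 184 Hz]: 104 Hz, 112 Hz, 158 Hz, 166 Hz.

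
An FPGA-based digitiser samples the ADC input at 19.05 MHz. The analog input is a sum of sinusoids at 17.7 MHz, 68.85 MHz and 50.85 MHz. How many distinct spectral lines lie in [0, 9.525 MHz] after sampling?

3

fs/2 = 9.525 MHz.
17.7 MHz > fs/2 = 9.525 MHz, folds to fs − 17.7 MHz = 1.35 MHz.
68.85 MHz mod fs = 11.7 MHz.
11.7 MHz > fs/2 = 9.525 MHz, folds to fs − 11.7 MHz = 7.35 MHz.
50.85 MHz mod fs = 12.75 MHz.
12.75 MHz > fs/2 = 9.525 MHz, folds to fs − 12.75 MHz = 6.3 MHz.
Distinct values: {1.35 MHz, 6.3 MHz, 7.35 MHz} → 3.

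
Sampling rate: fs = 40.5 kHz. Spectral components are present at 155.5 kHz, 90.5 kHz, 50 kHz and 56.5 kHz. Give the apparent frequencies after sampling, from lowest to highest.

6.5 kHz, 9.5 kHz, 16 kHz

fs/2 = 20.25 kHz.
155.5 kHz mod fs = 34 kHz.
34 kHz > fs/2 = 20.25 kHz, folds to fs − 34 kHz = 6.5 kHz.
90.5 kHz mod fs = 9.5 kHz.
9.5 kHz ≤ fs/2 = 20.25 kHz, appears at 9.5 kHz.
50 kHz mod fs = 9.5 kHz.
9.5 kHz ≤ fs/2 = 20.25 kHz, appears at 9.5 kHz.
56.5 kHz mod fs = 16 kHz.
16 kHz ≤ fs/2 = 20.25 kHz, appears at 16 kHz.
Distinct values: {6.5 kHz, 9.5 kHz, 16 kHz}.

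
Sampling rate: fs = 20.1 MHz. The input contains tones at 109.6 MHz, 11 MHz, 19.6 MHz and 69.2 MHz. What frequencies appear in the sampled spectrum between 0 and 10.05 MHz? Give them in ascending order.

0.5 MHz, 8.9 MHz, 9.1 MHz

fs/2 = 10.05 MHz.
109.6 MHz mod fs = 9.1 MHz.
9.1 MHz ≤ fs/2 = 10.05 MHz, appears at 9.1 MHz.
11 MHz > fs/2 = 10.05 MHz, folds to fs − 11 MHz = 9.1 MHz.
19.6 MHz > fs/2 = 10.05 MHz, folds to fs − 19.6 MHz = 0.5 MHz.
69.2 MHz mod fs = 8.9 MHz.
8.9 MHz ≤ fs/2 = 10.05 MHz, appears at 8.9 MHz.
Distinct values: {0.5 MHz, 8.9 MHz, 9.1 MHz}.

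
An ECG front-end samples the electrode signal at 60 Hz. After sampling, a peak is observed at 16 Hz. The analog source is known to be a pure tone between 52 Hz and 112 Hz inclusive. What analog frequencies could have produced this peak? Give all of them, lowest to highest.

Frequencies that alias to 16 Hz are k·fs ± 16 Hz for integer k ≥ 0.
k=0: 16 Hz.
k=1: 44 Hz, 76 Hz.
k=2: 104 Hz, 136 Hz.
k=3: 164 Hz, 196 Hz.
Within [52 Hz, 112 Hz]: 76 Hz, 104 Hz.

76 Hz, 104 Hz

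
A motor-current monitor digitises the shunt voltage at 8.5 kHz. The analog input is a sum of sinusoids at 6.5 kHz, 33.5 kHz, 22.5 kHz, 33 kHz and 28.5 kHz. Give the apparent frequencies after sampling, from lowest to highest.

0.5 kHz, 1 kHz, 2 kHz, 3 kHz

fs/2 = 4.25 kHz.
6.5 kHz > fs/2 = 4.25 kHz, folds to fs − 6.5 kHz = 2 kHz.
33.5 kHz mod fs = 8 kHz.
8 kHz > fs/2 = 4.25 kHz, folds to fs − 8 kHz = 0.5 kHz.
22.5 kHz mod fs = 5.5 kHz.
5.5 kHz > fs/2 = 4.25 kHz, folds to fs − 5.5 kHz = 3 kHz.
33 kHz mod fs = 7.5 kHz.
7.5 kHz > fs/2 = 4.25 kHz, folds to fs − 7.5 kHz = 1 kHz.
28.5 kHz mod fs = 3 kHz.
3 kHz ≤ fs/2 = 4.25 kHz, appears at 3 kHz.
Distinct values: {0.5 kHz, 1 kHz, 2 kHz, 3 kHz}.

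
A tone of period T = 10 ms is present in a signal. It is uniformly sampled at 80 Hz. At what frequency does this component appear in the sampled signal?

20 Hz

T = 10 ms → f = 1/T = 100 Hz.
100 Hz mod fs = 20 Hz.
20 Hz ≤ fs/2 = 40 Hz, appears at 20 Hz.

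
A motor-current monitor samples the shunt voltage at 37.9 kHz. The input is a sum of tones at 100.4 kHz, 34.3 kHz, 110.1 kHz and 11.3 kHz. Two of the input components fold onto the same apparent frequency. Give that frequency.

3.6 kHz

fs/2 = 18.95 kHz.
100.4 kHz mod fs = 24.6 kHz.
24.6 kHz > fs/2 = 18.95 kHz, folds to fs − 24.6 kHz = 13.3 kHz.
34.3 kHz > fs/2 = 18.95 kHz, folds to fs − 34.3 kHz = 3.6 kHz.
110.1 kHz mod fs = 34.3 kHz.
34.3 kHz > fs/2 = 18.95 kHz, folds to fs − 34.3 kHz = 3.6 kHz.
11.3 kHz ≤ fs/2 = 18.95 kHz, passes unchanged.
34.3 kHz and 110.1 kHz both map to 3.6 kHz.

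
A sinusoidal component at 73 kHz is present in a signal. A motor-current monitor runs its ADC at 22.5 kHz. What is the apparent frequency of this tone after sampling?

5.5 kHz

73 kHz mod fs = 5.5 kHz.
5.5 kHz ≤ fs/2 = 11.25 kHz, appears at 5.5 kHz.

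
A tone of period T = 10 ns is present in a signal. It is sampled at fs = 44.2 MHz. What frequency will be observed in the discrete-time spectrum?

T = 10 ns → f = 1/T = 100 MHz.
100 MHz mod fs = 11.6 MHz.
11.6 MHz ≤ fs/2 = 22.1 MHz, appears at 11.6 MHz.

11.6 MHz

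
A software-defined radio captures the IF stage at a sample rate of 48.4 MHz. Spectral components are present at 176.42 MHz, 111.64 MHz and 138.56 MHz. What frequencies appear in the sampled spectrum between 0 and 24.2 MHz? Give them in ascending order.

fs/2 = 24.2 MHz.
176.42 MHz mod fs = 31.22 MHz.
31.22 MHz > fs/2 = 24.2 MHz, folds to fs − 31.22 MHz = 17.18 MHz.
111.64 MHz mod fs = 14.84 MHz.
14.84 MHz ≤ fs/2 = 24.2 MHz, appears at 14.84 MHz.
138.56 MHz mod fs = 41.76 MHz.
41.76 MHz > fs/2 = 24.2 MHz, folds to fs − 41.76 MHz = 6.64 MHz.
Distinct values: {6.64 MHz, 14.84 MHz, 17.18 MHz}.

6.64 MHz, 14.84 MHz, 17.18 MHz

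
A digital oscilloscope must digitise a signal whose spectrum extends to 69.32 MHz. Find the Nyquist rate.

Nyquist rate = 2 × 69.32 MHz = 138.64 MHz.

138.64 MHz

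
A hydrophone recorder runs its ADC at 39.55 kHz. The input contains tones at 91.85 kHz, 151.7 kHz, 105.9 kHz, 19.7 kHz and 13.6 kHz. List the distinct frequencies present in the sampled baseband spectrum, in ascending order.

fs/2 = 19.775 kHz.
91.85 kHz mod fs = 12.75 kHz.
12.75 kHz ≤ fs/2 = 19.775 kHz, appears at 12.75 kHz.
151.7 kHz mod fs = 33.05 kHz.
33.05 kHz > fs/2 = 19.775 kHz, folds to fs − 33.05 kHz = 6.5 kHz.
105.9 kHz mod fs = 26.8 kHz.
26.8 kHz > fs/2 = 19.775 kHz, folds to fs − 26.8 kHz = 12.75 kHz.
19.7 kHz ≤ fs/2 = 19.775 kHz, passes unchanged.
13.6 kHz ≤ fs/2 = 19.775 kHz, passes unchanged.
Distinct values: {6.5 kHz, 12.75 kHz, 13.6 kHz, 19.7 kHz}.

6.5 kHz, 12.75 kHz, 13.6 kHz, 19.7 kHz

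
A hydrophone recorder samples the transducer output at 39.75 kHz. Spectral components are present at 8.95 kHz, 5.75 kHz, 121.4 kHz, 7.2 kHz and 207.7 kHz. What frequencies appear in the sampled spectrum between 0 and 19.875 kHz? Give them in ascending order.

fs/2 = 19.875 kHz.
8.95 kHz ≤ fs/2 = 19.875 kHz, passes unchanged.
5.75 kHz ≤ fs/2 = 19.875 kHz, passes unchanged.
121.4 kHz mod fs = 2.15 kHz.
2.15 kHz ≤ fs/2 = 19.875 kHz, appears at 2.15 kHz.
7.2 kHz ≤ fs/2 = 19.875 kHz, passes unchanged.
207.7 kHz mod fs = 8.95 kHz.
8.95 kHz ≤ fs/2 = 19.875 kHz, appears at 8.95 kHz.
Distinct values: {2.15 kHz, 5.75 kHz, 7.2 kHz, 8.95 kHz}.

2.15 kHz, 5.75 kHz, 7.2 kHz, 8.95 kHz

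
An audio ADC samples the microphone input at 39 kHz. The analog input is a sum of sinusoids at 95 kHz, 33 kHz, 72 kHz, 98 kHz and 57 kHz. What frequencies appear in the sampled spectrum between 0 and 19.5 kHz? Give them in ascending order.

6 kHz, 17 kHz, 18 kHz, 19 kHz

fs/2 = 19.5 kHz.
95 kHz mod fs = 17 kHz.
17 kHz ≤ fs/2 = 19.5 kHz, appears at 17 kHz.
33 kHz > fs/2 = 19.5 kHz, folds to fs − 33 kHz = 6 kHz.
72 kHz mod fs = 33 kHz.
33 kHz > fs/2 = 19.5 kHz, folds to fs − 33 kHz = 6 kHz.
98 kHz mod fs = 20 kHz.
20 kHz > fs/2 = 19.5 kHz, folds to fs − 20 kHz = 19 kHz.
57 kHz mod fs = 18 kHz.
18 kHz ≤ fs/2 = 19.5 kHz, appears at 18 kHz.
Distinct values: {6 kHz, 17 kHz, 18 kHz, 19 kHz}.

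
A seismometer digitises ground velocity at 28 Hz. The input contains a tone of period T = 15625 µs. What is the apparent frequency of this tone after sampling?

8 Hz

T = 15625 µs → f = 1/T = 64 Hz.
64 Hz mod fs = 8 Hz.
8 Hz ≤ fs/2 = 14 Hz, appears at 8 Hz.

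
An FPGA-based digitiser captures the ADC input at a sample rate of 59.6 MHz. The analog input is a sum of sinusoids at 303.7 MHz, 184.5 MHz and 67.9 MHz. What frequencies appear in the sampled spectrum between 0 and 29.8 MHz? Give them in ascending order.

5.7 MHz, 8.3 MHz

fs/2 = 29.8 MHz.
303.7 MHz mod fs = 5.7 MHz.
5.7 MHz ≤ fs/2 = 29.8 MHz, appears at 5.7 MHz.
184.5 MHz mod fs = 5.7 MHz.
5.7 MHz ≤ fs/2 = 29.8 MHz, appears at 5.7 MHz.
67.9 MHz mod fs = 8.3 MHz.
8.3 MHz ≤ fs/2 = 29.8 MHz, appears at 8.3 MHz.
Distinct values: {5.7 MHz, 8.3 MHz}.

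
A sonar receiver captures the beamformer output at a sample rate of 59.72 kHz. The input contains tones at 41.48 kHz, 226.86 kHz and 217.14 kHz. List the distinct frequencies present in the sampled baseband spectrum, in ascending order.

12.02 kHz, 18.24 kHz, 21.74 kHz

fs/2 = 29.86 kHz.
41.48 kHz > fs/2 = 29.86 kHz, folds to fs − 41.48 kHz = 18.24 kHz.
226.86 kHz mod fs = 47.7 kHz.
47.7 kHz > fs/2 = 29.86 kHz, folds to fs − 47.7 kHz = 12.02 kHz.
217.14 kHz mod fs = 37.98 kHz.
37.98 kHz > fs/2 = 29.86 kHz, folds to fs − 37.98 kHz = 21.74 kHz.
Distinct values: {12.02 kHz, 18.24 kHz, 21.74 kHz}.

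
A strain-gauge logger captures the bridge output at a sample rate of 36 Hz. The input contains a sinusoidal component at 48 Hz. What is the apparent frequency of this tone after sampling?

48 Hz mod fs = 12 Hz.
12 Hz ≤ fs/2 = 18 Hz, appears at 12 Hz.

12 Hz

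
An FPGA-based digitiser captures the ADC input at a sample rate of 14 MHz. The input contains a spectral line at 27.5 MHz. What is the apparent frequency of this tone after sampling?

0.5 MHz

27.5 MHz mod fs = 13.5 MHz.
13.5 MHz > fs/2 = 7 MHz, folds to fs − 13.5 MHz = 0.5 MHz.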